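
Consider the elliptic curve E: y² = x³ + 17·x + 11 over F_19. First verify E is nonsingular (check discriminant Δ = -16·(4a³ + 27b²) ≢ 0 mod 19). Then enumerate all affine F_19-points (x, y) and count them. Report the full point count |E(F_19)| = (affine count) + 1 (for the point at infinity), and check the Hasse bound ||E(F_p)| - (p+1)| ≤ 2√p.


Affine points = {(0, 7), (0, 12), (6, 5), (6, 14), (7, 6), (7, 13), (9, 0), (11, 3), (11, 16), (12, 9), (12, 10), (13, 4), (13, 15), (16, 3), (16, 16), (17, 8), (17, 11)}; affine count = 17; |E(F_19)| = 18.

Discriminant check: Δ ∝ 4a³ + 27b² = 4·17³ + 27·11² = 4·4913 + 27·121 ≡ 5 (mod 19). Nonzero ⇒ E is nonsingular.
For each x ∈ F_19, compute rhs = x³ + 17·x + 11 mod 19, then count y ∈ F_19 with y² ≡ rhs.
  x = 0: rhs = 11, matching y values: 7, 12 (2 points).
  x = 1: rhs = 10, matching y values: none (0 points).
  x = 2: rhs = 15, matching y values: none (0 points).
  x = 3: rhs = 13, matching y values: none (0 points).
  x = 4: rhs = 10, matching y values: none (0 points).
  x = 5: rhs = 12, matching y values: none (0 points).
  x = 6: rhs = 6, matching y values: 5, 14 (2 points).
  x = 7: rhs = 17, matching y values: 6, 13 (2 points).
  x = 8: rhs = 13, matching y values: none (0 points).
  x = 9: rhs = 0, matching y values: 0 (1 points).
  x = 10: rhs = 3, matching y values: none (0 points).
  x = 11: rhs = 9, matching y values: 3, 16 (2 points).
  x = 12: rhs = 5, matching y values: 9, 10 (2 points).
  x = 13: rhs = 16, matching y values: 4, 15 (2 points).
  x = 14: rhs = 10, matching y values: none (0 points).
  x = 15: rhs = 12, matching y values: none (0 points).
  x = 16: rhs = 9, matching y values: 3, 16 (2 points).
  x = 17: rhs = 7, matching y values: 8, 11 (2 points).
  x = 18: rhs = 12, matching y values: none (0 points).
Total affine count: 17.
Full point count |E(F_19)| = 17 + 1 = 18.
Hasse bound: |18 − (19+1)| = |-2| = 2 ≤ 2√19 ≈ 8.7178 ✓.


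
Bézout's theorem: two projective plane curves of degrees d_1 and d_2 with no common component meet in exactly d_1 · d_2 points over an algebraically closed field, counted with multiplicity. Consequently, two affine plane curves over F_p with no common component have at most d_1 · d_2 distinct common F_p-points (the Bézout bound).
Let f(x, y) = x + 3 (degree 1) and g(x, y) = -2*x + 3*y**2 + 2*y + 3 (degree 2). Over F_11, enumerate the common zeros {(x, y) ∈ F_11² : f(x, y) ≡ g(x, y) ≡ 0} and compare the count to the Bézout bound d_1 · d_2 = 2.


Common zeros: ∅; count = 0; Bézout bound = 2.

deg(f) = 1, deg(g) = 2, so Bézout bound = 2.
Scan x ∈ F_11. For each x, list the y ∈ F_11 with f(x, y) ≡ 0 and those with g(x, y) ≡ 0 (mod 11); the common zeros in that column are the intersection.
  x = 0: f ≡ 0 at y ∈ ∅; g ≡ 0 at y ∈ {5, 9}; common: ∅.
  x = 1: f ≡ 0 at y ∈ ∅; g ≡ 0 at y ∈ {6, 8}; common: ∅.
  x = 2: f ≡ 0 at y ∈ ∅; g ≡ 0 at y ∈ {4, 10}; common: ∅.
  x = 3: f ≡ 0 at y ∈ ∅; g ≡ 0 at y ∈ ∅; common: ∅.
  x = 4: f ≡ 0 at y ∈ ∅; g ≡ 0 at y ∈ {1, 2}; common: ∅.
  x = 5: f ≡ 0 at y ∈ ∅; g ≡ 0 at y ∈ {7}; common: ∅.
  x = 6: f ≡ 0 at y ∈ ∅; g ≡ 0 at y ∈ ∅; common: ∅.
  x = 7: f ≡ 0 at y ∈ ∅; g ≡ 0 at y ∈ {0, 3}; common: ∅.
  x = 8: f ≡ 0 at y ∈ {0, 1, 2, 3, 4, 5, 6, 7, 8, 9, 10}; g ≡ 0 at y ∈ ∅; common: ∅.
  x = 9: f ≡ 0 at y ∈ ∅; g ≡ 0 at y ∈ ∅; common: ∅.
  x = 10: f ≡ 0 at y ∈ ∅; g ≡ 0 at y ∈ ∅; common: ∅.
Collecting: common zeros = ∅, so the count is 0.
Comparison with the Bézout bound: 0 ≤ 2 = deg(f)·deg(g), as expected for curves with no common component (the affine F_11-count falls short of the bound because intersections may lie at infinity, over extension fields, or carry multiplicity).


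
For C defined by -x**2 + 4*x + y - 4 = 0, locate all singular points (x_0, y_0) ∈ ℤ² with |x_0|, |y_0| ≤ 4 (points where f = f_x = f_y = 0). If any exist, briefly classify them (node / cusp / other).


No singular points in the scanned grid; C is smooth there.

Compute partial derivatives:
  f_x = 4 - 2*x.
  f_y = 1.
f_y = 1 is a nonzero constant, so f_y never vanishes: no point (x, y) can satisfy f = f_x = f_y = 0. In particular no (x, y) ∈ {−4, ..., 4}² is singular; the curve is smooth.


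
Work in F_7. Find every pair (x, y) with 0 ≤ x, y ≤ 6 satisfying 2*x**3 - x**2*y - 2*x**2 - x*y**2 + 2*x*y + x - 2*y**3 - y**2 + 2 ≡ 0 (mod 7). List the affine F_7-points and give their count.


Affine F_7-points: {(0, 5), (1, 1), (2, 1), (3, 6), (4, 3), (5, 4)}; count = 6.

For each of the 49 pairs (x, y) ∈ F_7², evaluate f(x, y) mod 7. Record the zeros.
  x = 0: [0↦2, 1↦6, 2↦3, 3↦2, 4↦5, 5↦0, 6↦3]  zeros at y ∈ {5}
  x = 1: [0↦3, 1↦0, 2↦2, 3↦4, 4↦1, 5↦2, 6↦2]  zeros at y ∈ {1}
  x = 2: [0↦5, 1↦0, 2↦5, 3↦1, 4↦4, 5↦2, 6↦4]  zeros at y ∈ {1}
  x = 3: [0↦6, 1↦4, 2↦3, 3↦5, 4↦5, 5↦5, 6↦0]  zeros at y ∈ {6}
  x = 4: [0↦4, 1↦3, 2↦1, 3↦0, 4↦2, 5↦2, 6↦2]  zeros at y ∈ {3}
  x = 5: [0↦4, 1↦2, 2↦4, 3↦5, 4↦0, 5↦5, 6↦1]  zeros at y ∈ {4}
  x = 6: [0↦4, 1↦6, 2↦3, 3↦4, 4↦4, 5↦5, 6↦2]  zeros at y ∈ ∅
Collecting zeros: affine points = {(0, 5), (1, 1), (2, 1), (3, 6), (4, 3), (5, 4)}.
Total count |C(F_7)_aff| = 6.


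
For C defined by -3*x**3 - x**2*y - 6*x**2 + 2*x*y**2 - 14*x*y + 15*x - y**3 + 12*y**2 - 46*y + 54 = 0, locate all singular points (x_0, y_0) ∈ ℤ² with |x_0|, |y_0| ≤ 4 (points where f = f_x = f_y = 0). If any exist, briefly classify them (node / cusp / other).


Singular points: {(-1, 3)}; classification: cusp.

Compute partial derivatives:
  f_x = -9*x**2 - 2*x*y - 12*x + 2*y**2 - 14*y + 15.
  f_y = -x**2 + 4*x*y - 14*x - 3*y**2 + 24*y - 46.
Scan x_0 ∈ {−4, ..., 4}. For each x_0, f_y(x_0, y) is a polynomial in y; find its integer roots y ∈ {−4, ..., 4}, then test f_x and f at those candidates.
  x = -4: f_y(-4, y) = -3*y**2 + 8*y - 6; no integer root y with |y| ≤ 4.
  x = -3: f_y(-3, y) = -3*y**2 + 12*y - 13; no integer root y with |y| ≤ 4.
  x = -2: f_y(-2, y) = -3*y**2 + 16*y - 22; no integer root y with |y| ≤ 4.
  x = -1: f_y(-1, y) = -3*y**2 + 20*y - 33; vanishes at y ∈ {3}. (-1, 3): f_x = 0, f = 0 — SINGULAR.
  x = 0: f_y(0, y) = -3*y**2 + 24*y - 46; no integer root y with |y| ≤ 4.
  x = 1: f_y(1, y) = -3*y**2 + 28*y - 61; no integer root y with |y| ≤ 4.
  x = 2: f_y(2, y) = -3*y**2 + 32*y - 78; no integer root y with |y| ≤ 4.
  x = 3: f_y(3, y) = -3*y**2 + 36*y - 97; no integer root y with |y| ≤ 4.
  x = 4: f_y(4, y) = -3*y**2 + 40*y - 118; no integer root y with |y| ≤ 4.
Only singular point on the grid: (-1, 3).
Classify: substitute x = -1 + u, y = 3 + v and expand: f = -3*u**3 - u**2*v + 2*u*v**2 - v**3 + v**2.
No constant or linear terms (consistent with a singular point). Quadratic part: v**2. Cubic part: -3*u**3 - u**2*v + 2*u*v**2 - v**3.
The quadratic part v**2 is a perfect square, so there is a single (double) tangent line v = 0, i.e. y = 3. Restricting the cubic part to that line (v = 0) leaves -3*u**3 ≠ 0, so f is not divisible by v and the branch is v² ≈ 3*u**3 to lowest order — this is a cusp.
Classification: cusp.


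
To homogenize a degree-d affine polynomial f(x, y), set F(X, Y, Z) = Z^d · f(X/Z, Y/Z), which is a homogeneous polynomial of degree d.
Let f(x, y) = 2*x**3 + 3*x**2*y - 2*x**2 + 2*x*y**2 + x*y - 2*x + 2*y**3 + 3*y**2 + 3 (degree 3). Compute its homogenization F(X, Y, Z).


F(X, Y, Z) = 2*X**3 + 3*X**2*Y - 2*X**2*Z + 2*X*Y**2 + X*Y*Z - 2*X*Z**2 + 2*Y**3 + 3*Y**2*Z + 3*Z**3

deg(f) = 3.
Substitute x = X/Z, y = Y/Z into f, then multiply by Z^3.
  monomial 2·x^3·y^0 ↦ 2·X^3·Y^0·Z^0.
  monomial 3·x^2·y^1 ↦ 3·X^2·Y^1·Z^0.
  monomial -2·x^2·y^0 ↦ -2·X^2·Y^0·Z^1.
  monomial 2·x^1·y^2 ↦ 2·X^1·Y^2·Z^0.
  monomial 1·x^1·y^1 ↦ 1·X^1·Y^1·Z^1.
  monomial -2·x^1·y^0 ↦ -2·X^1·Y^0·Z^2.
  monomial 2·x^0·y^3 ↦ 2·X^0·Y^3·Z^0.
  monomial 3·x^0·y^2 ↦ 3·X^0·Y^2·Z^1.
  monomial 3·x^0·y^0 ↦ 3·X^0·Y^0·Z^3.
Collecting: F(X, Y, Z) = 2*X**3 + 3*X**2*Y - 2*X**2*Z + 2*X*Y**2 + X*Y*Z - 2*X*Z**2 + 2*Y**3 + 3*Y**2*Z + 3*Z**3.


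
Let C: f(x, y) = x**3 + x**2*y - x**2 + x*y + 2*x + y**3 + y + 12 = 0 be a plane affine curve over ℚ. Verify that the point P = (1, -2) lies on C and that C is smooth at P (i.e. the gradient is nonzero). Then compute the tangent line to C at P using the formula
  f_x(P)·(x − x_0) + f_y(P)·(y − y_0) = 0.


Tangent line at P: -3*x + 15*y + 33 = 0.

Step 1: f(1, -2) = 0, so P lies on C.
Step 2: partial derivatives
  f_x(x, y) = 3*x**2 + 2*x*y - 2*x + y + 2, f_y(x, y) = x**2 + x + 3*y**2 + 1.
  f_x(P) = -3, f_y(P) = 15 (gradient nonzero, so P is smooth).
Step 3: tangent line at P: -3·(x − 1) + 15·(y − -2) = 0.
Expanding: -3*x + 15*y + 33 = 0.


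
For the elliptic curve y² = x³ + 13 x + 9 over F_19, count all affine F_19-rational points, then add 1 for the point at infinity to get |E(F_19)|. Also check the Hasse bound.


Affine points = {(0, 3), (0, 16), (1, 2), (1, 17), (2, 9), (2, 10), (4, 7), (4, 12), (5, 3), (5, 16), (7, 5), (7, 14), (8, 6), (8, 13), (9, 0), (11, 1), (11, 18), (13, 0), (14, 3), (14, 16), (15, 8), (15, 11), (16, 0)}; affine count = 23; |E(F_19)| = 24.

Discriminant check: Δ ∝ 4a³ + 27b² = 4·13³ + 27·9² = 4·2197 + 27·81 ≡ 12 (mod 19). Nonzero ⇒ E is nonsingular.
For each x ∈ F_19, compute rhs = x³ + 13·x + 9 mod 19, then count y ∈ F_19 with y² ≡ rhs.
  x = 0: rhs = 9, matching y values: 3, 16 (2 points).
  x = 1: rhs = 4, matching y values: 2, 17 (2 points).
  x = 2: rhs = 5, matching y values: 9, 10 (2 points).
  x = 3: rhs = 18, matching y values: none (0 points).
  x = 4: rhs = 11, matching y values: 7, 12 (2 points).
  x = 5: rhs = 9, matching y values: 3, 16 (2 points).
  x = 6: rhs = 18, matching y values: none (0 points).
  x = 7: rhs = 6, matching y values: 5, 14 (2 points).
  x = 8: rhs = 17, matching y values: 6, 13 (2 points).
  x = 9: rhs = 0, matching y values: 0 (1 points).
  x = 10: rhs = 18, matching y values: none (0 points).
  x = 11: rhs = 1, matching y values: 1, 18 (2 points).
  x = 12: rhs = 12, matching y values: none (0 points).
  x = 13: rhs = 0, matching y values: 0 (1 points).
  x = 14: rhs = 9, matching y values: 3, 16 (2 points).
  x = 15: rhs = 7, matching y values: 8, 11 (2 points).
  x = 16: rhs = 0, matching y values: 0 (1 points).
  x = 17: rhs = 13, matching y values: none (0 points).
  x = 18: rhs = 14, matching y values: none (0 points).
Total affine count: 23.
Full point count |E(F_19)| = 23 + 1 = 24.
Hasse bound: |24 − (19+1)| = |4| = 4 ≤ 2√19 ≈ 8.7178 ✓.


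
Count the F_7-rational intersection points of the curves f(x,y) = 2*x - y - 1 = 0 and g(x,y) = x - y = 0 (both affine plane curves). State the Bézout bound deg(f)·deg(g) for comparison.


Common zeros: {(1, 1)}; count = 1; Bézout bound = 1.

deg(f) = 1, deg(g) = 1, so Bézout bound = 1.
Scan x ∈ F_7. For each x, list the y ∈ F_7 with f(x, y) ≡ 0 and those with g(x, y) ≡ 0 (mod 7); the common zeros in that column are the intersection.
  x = 0: f ≡ 0 at y ∈ {6}; g ≡ 0 at y ∈ {0}; common: ∅.
  x = 1: f ≡ 0 at y ∈ {1}; g ≡ 0 at y ∈ {1}; common: {1}.
  x = 2: f ≡ 0 at y ∈ {3}; g ≡ 0 at y ∈ {2}; common: ∅.
  x = 3: f ≡ 0 at y ∈ {5}; g ≡ 0 at y ∈ {3}; common: ∅.
  x = 4: f ≡ 0 at y ∈ {0}; g ≡ 0 at y ∈ {4}; common: ∅.
  x = 5: f ≡ 0 at y ∈ {2}; g ≡ 0 at y ∈ {5}; common: ∅.
  x = 6: f ≡ 0 at y ∈ {4}; g ≡ 0 at y ∈ {6}; common: ∅.
Collecting: common zeros = {(1, 1)}, so the count is 1.
Comparison with the Bézout bound: 1 ≤ 1 = deg(f)·deg(g), as expected for curves with no common component (the bound is attained).


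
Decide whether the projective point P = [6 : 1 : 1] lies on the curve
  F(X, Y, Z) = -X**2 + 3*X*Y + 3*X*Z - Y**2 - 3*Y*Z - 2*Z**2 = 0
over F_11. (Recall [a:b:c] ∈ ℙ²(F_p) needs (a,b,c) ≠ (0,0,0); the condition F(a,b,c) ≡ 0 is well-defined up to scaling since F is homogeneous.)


F(6,1,1) ≡ 5 (mod 11); P is NOT on the curve.

Evaluate F(6, 1, 1) term-by-term (mod 11).
  -X**2 ↦ -1·36·1·1 = -36
  3*X*Y ↦ 3·6·1·1 = 18
  3*X*Z ↦ 3·6·1·1 = 18
  -Y**2 ↦ -1·1·1·1 = -1
  -3*Y*Z ↦ -3·1·1·1 = -3
  -2*Z**2 ↦ -2·1·1·1 = -2
Sum: F(6, 1, 1) = (-36) + (18) + (18) + (-1) + (-3) + (-2) = -6.
Reducing mod 11: -6 ≡ 5 (mod 11).
Since F(a, b, c) ≡ 5 ≠ 0 (mod 11), P does NOT lie on the curve.


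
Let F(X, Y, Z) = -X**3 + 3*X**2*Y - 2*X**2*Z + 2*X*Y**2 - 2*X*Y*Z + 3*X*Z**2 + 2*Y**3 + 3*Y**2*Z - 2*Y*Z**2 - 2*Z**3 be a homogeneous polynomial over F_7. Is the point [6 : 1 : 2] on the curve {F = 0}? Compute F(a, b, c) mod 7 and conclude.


F(6,1,2) ≡ 2 (mod 7); P is NOT on the curve.

Evaluate F(6, 1, 2) term-by-term (mod 7).
  -X**3 ↦ -1·216·1·1 = -216
  3*X**2*Y ↦ 3·36·1·1 = 108
  -2*X**2*Z ↦ -2·36·1·2 = -144
  2*X*Y**2 ↦ 2·6·1·1 = 12
  -2*X*Y*Z ↦ -2·6·1·2 = -24
  3*X*Z**2 ↦ 3·6·1·4 = 72
  2*Y**3 ↦ 2·1·1·1 = 2
  3*Y**2*Z ↦ 3·1·1·2 = 6
  -2*Y*Z**2 ↦ -2·1·1·4 = -8
  -2*Z**3 ↦ -2·1·1·8 = -16
Sum: F(6, 1, 2) = (-216) + (108) + (-144) + (12) + (-24) + (72) + (2) + (6) + (-8) + (-16) = -208.
Reducing mod 7: -208 ≡ 2 (mod 7).
Since F(a, b, c) ≡ 2 ≠ 0 (mod 7), P does NOT lie on the curve.


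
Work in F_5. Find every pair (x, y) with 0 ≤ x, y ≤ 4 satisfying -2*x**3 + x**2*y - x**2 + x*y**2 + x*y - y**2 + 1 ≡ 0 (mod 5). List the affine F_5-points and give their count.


Affine F_5-points: {(0, 1), (0, 4), (1, 1), (3, 2), (4, 1), (4, 4)}; count = 6.

For each of the 25 pairs (x, y) ∈ F_5², evaluate f(x, y) mod 5. Record the zeros.
  x = 0: [0↦1, 1↦0, 2↦2, 3↦2, 4↦0]  zeros at y ∈ {1, 4}
  x = 1: [0↦3, 1↦0, 2↦2, 3↦4, 4↦1]  zeros at y ∈ {1}
  x = 2: [0↦1, 1↦3, 2↦2, 3↦3, 4↦1]  zeros at y ∈ ∅
  x = 3: [0↦3, 1↦2, 2↦0, 3↦2, 4↦3]  zeros at y ∈ {2}
  x = 4: [0↦2, 1↦0, 2↦4, 3↦4, 4↦0]  zeros at y ∈ {1, 4}
Collecting zeros: affine points = {(0, 1), (0, 4), (1, 1), (3, 2), (4, 1), (4, 4)}.
Total count |C(F_5)_aff| = 6.


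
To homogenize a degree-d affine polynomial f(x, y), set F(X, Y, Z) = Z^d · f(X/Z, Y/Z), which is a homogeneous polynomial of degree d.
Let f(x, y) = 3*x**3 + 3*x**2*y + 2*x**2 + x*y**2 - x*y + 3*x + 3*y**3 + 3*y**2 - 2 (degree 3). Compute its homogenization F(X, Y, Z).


F(X, Y, Z) = 3*X**3 + 3*X**2*Y + 2*X**2*Z + X*Y**2 - X*Y*Z + 3*X*Z**2 + 3*Y**3 + 3*Y**2*Z - 2*Z**3

deg(f) = 3.
Substitute x = X/Z, y = Y/Z into f, then multiply by Z^3.
  monomial 3·x^3·y^0 ↦ 3·X^3·Y^0·Z^0.
  monomial 3·x^2·y^1 ↦ 3·X^2·Y^1·Z^0.
  monomial 2·x^2·y^0 ↦ 2·X^2·Y^0·Z^1.
  monomial 1·x^1·y^2 ↦ 1·X^1·Y^2·Z^0.
  monomial -1·x^1·y^1 ↦ -1·X^1·Y^1·Z^1.
  monomial 3·x^1·y^0 ↦ 3·X^1·Y^0·Z^2.
  monomial 3·x^0·y^3 ↦ 3·X^0·Y^3·Z^0.
  monomial 3·x^0·y^2 ↦ 3·X^0·Y^2·Z^1.
  monomial -2·x^0·y^0 ↦ -2·X^0·Y^0·Z^3.
Collecting: F(X, Y, Z) = 3*X**3 + 3*X**2*Y + 2*X**2*Z + X*Y**2 - X*Y*Z + 3*X*Z**2 + 3*Y**3 + 3*Y**2*Z - 2*Z**3.


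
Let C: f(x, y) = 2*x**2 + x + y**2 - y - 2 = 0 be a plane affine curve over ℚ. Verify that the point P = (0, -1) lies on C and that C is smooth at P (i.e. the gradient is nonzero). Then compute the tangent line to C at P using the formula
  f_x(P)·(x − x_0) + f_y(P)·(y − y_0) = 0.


Tangent line at P: x - 3*y - 3 = 0.

Step 1: f(0, -1) = 0, so P lies on C.
Step 2: partial derivatives
  f_x(x, y) = 4*x + 1, f_y(x, y) = 2*y - 1.
  f_x(P) = 1, f_y(P) = -3 (gradient nonzero, so P is smooth).
Step 3: tangent line at P: 1·(x − 0) + -3·(y − -1) = 0.
Expanding: x - 3*y - 3 = 0.


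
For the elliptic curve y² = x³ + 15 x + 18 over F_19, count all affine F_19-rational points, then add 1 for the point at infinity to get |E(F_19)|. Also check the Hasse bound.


Affine points = {(4, 3), (4, 16), (5, 3), (5, 16), (6, 1), (6, 18), (8, 2), (8, 17), (10, 3), (10, 16), (12, 8), (12, 11), (13, 4), (13, 15)}; affine count = 14; |E(F_19)| = 15.

Discriminant check: Δ ∝ 4a³ + 27b² = 4·15³ + 27·18² = 4·3375 + 27·324 ≡ 18 (mod 19). Nonzero ⇒ E is nonsingular.
For each x ∈ F_19, compute rhs = x³ + 15·x + 18 mod 19, then count y ∈ F_19 with y² ≡ rhs.
  x = 0: rhs = 18, matching y values: none (0 points).
  x = 1: rhs = 15, matching y values: none (0 points).
  x = 2: rhs = 18, matching y values: none (0 points).
  x = 3: rhs = 14, matching y values: none (0 points).
  x = 4: rhs = 9, matching y values: 3, 16 (2 points).
  x = 5: rhs = 9, matching y values: 3, 16 (2 points).
  x = 6: rhs = 1, matching y values: 1, 18 (2 points).
  x = 7: rhs = 10, matching y values: none (0 points).
  x = 8: rhs = 4, matching y values: 2, 17 (2 points).
  x = 9: rhs = 8, matching y values: none (0 points).
  x = 10: rhs = 9, matching y values: 3, 16 (2 points).
  x = 11: rhs = 13, matching y values: none (0 points).
  x = 12: rhs = 7, matching y values: 8, 11 (2 points).
  x = 13: rhs = 16, matching y values: 4, 15 (2 points).
  x = 14: rhs = 8, matching y values: none (0 points).
  x = 15: rhs = 8, matching y values: none (0 points).
  x = 16: rhs = 3, matching y values: none (0 points).
  x = 17: rhs = 18, matching y values: none (0 points).
  x = 18: rhs = 2, matching y values: none (0 points).
Total affine count: 14.
Full point count |E(F_19)| = 14 + 1 = 15.
Hasse bound: |15 − (19+1)| = |-5| = 5 ≤ 2√19 ≈ 8.7178 ✓.


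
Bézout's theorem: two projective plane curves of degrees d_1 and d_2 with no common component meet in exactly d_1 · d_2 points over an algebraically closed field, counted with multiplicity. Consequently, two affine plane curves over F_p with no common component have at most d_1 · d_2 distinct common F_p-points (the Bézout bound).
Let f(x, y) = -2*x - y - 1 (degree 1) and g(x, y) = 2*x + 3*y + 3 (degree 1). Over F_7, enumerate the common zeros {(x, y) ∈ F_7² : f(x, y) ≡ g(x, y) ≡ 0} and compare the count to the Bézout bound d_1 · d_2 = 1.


Common zeros: {(0, 6)}; count = 1; Bézout bound = 1.

deg(f) = 1, deg(g) = 1, so Bézout bound = 1.
Scan x ∈ F_7. For each x, list the y ∈ F_7 with f(x, y) ≡ 0 and those with g(x, y) ≡ 0 (mod 7); the common zeros in that column are the intersection.
  x = 0: f ≡ 0 at y ∈ {6}; g ≡ 0 at y ∈ {6}; common: {6}.
  x = 1: f ≡ 0 at y ∈ {4}; g ≡ 0 at y ∈ {3}; common: ∅.
  x = 2: f ≡ 0 at y ∈ {2}; g ≡ 0 at y ∈ {0}; common: ∅.
  x = 3: f ≡ 0 at y ∈ {0}; g ≡ 0 at y ∈ {4}; common: ∅.
  x = 4: f ≡ 0 at y ∈ {5}; g ≡ 0 at y ∈ {1}; common: ∅.
  x = 5: f ≡ 0 at y ∈ {3}; g ≡ 0 at y ∈ {5}; common: ∅.
  x = 6: f ≡ 0 at y ∈ {1}; g ≡ 0 at y ∈ {2}; common: ∅.
Collecting: common zeros = {(0, 6)}, so the count is 1.
Comparison with the Bézout bound: 1 ≤ 1 = deg(f)·deg(g), as expected for curves with no common component (the bound is attained).


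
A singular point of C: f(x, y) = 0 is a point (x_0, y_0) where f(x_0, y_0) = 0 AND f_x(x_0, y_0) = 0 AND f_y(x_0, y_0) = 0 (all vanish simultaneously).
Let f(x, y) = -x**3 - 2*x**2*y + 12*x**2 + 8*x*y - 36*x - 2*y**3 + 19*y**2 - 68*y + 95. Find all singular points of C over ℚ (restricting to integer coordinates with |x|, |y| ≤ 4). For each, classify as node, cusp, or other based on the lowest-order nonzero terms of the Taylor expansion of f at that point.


Singular points: {(2, 3)}; classification: cusp.

Compute partial derivatives:
  f_x = -3*x**2 - 4*x*y + 24*x + 8*y - 36.
  f_y = -2*x**2 + 8*x - 6*y**2 + 38*y - 68.
Scan x_0 ∈ {−4, ..., 4}. For each x_0, f_y(x_0, y) is a polynomial in y; find its integer roots y ∈ {−4, ..., 4}, then test f_x and f at those candidates.
  x = -4: f_y(-4, y) = -6*y**2 + 38*y - 132; no integer root y with |y| ≤ 4.
  x = -3: f_y(-3, y) = -6*y**2 + 38*y - 110; no integer root y with |y| ≤ 4.
  x = -2: f_y(-2, y) = -6*y**2 + 38*y - 92; no integer root y with |y| ≤ 4.
  x = -1: f_y(-1, y) = -6*y**2 + 38*y - 78; no integer root y with |y| ≤ 4.
  x = 0: f_y(0, y) = -6*y**2 + 38*y - 68; no integer root y with |y| ≤ 4.
  x = 1: f_y(1, y) = -6*y**2 + 38*y - 62; no integer root y with |y| ≤ 4.
  x = 2: f_y(2, y) = -6*y**2 + 38*y - 60; vanishes at y ∈ {3}. (2, 3): f_x = 0, f = 0 — SINGULAR.
  x = 3: f_y(3, y) = -6*y**2 + 38*y - 62; no integer root y with |y| ≤ 4.
  x = 4: f_y(4, y) = -6*y**2 + 38*y - 68; no integer root y with |y| ≤ 4.
Only singular point on the grid: (2, 3).
Classify: substitute x = 2 + u, y = 3 + v and expand: f = -u**3 - 2*u**2*v - 2*v**3 + v**2.
No constant or linear terms (consistent with a singular point). Quadratic part: v**2. Cubic part: -u**3 - 2*u**2*v - 2*v**3.
The quadratic part v**2 is a perfect square, so there is a single (double) tangent line v = 0, i.e. y = 3. Restricting the cubic part to that line (v = 0) leaves -u**3 ≠ 0, so f is not divisible by v and the branch is v² ≈ u**3 to lowest order — this is a cusp.
Classification: cusp.


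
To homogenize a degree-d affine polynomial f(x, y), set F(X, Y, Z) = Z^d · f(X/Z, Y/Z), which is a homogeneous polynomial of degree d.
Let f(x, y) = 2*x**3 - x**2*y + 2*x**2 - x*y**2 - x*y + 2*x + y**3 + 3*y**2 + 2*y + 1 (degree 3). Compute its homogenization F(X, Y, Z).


F(X, Y, Z) = 2*X**3 - X**2*Y + 2*X**2*Z - X*Y**2 - X*Y*Z + 2*X*Z**2 + Y**3 + 3*Y**2*Z + 2*Y*Z**2 + Z**3

deg(f) = 3.
Substitute x = X/Z, y = Y/Z into f, then multiply by Z^3.
  monomial 2·x^3·y^0 ↦ 2·X^3·Y^0·Z^0.
  monomial -1·x^2·y^1 ↦ -1·X^2·Y^1·Z^0.
  monomial 2·x^2·y^0 ↦ 2·X^2·Y^0·Z^1.
  monomial -1·x^1·y^2 ↦ -1·X^1·Y^2·Z^0.
  monomial -1·x^1·y^1 ↦ -1·X^1·Y^1·Z^1.
  monomial 2·x^1·y^0 ↦ 2·X^1·Y^0·Z^2.
  monomial 1·x^0·y^3 ↦ 1·X^0·Y^3·Z^0.
  monomial 3·x^0·y^2 ↦ 3·X^0·Y^2·Z^1.
  monomial 2·x^0·y^1 ↦ 2·X^0·Y^1·Z^2.
  monomial 1·x^0·y^0 ↦ 1·X^0·Y^0·Z^3.
Collecting: F(X, Y, Z) = 2*X**3 - X**2*Y + 2*X**2*Z - X*Y**2 - X*Y*Z + 2*X*Z**2 + Y**3 + 3*Y**2*Z + 2*Y*Z**2 + Z**3.


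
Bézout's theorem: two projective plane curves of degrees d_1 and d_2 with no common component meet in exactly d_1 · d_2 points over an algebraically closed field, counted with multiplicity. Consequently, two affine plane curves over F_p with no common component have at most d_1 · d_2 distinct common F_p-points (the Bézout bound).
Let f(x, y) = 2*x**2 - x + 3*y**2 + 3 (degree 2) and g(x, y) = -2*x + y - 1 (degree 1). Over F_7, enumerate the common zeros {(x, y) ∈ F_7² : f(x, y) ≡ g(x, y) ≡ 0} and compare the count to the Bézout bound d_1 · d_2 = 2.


Common zeros: {(2, 5)}; count = 1; Bézout bound = 2.

deg(f) = 2, deg(g) = 1, so Bézout bound = 2.
Scan x ∈ F_7. For each x, list the y ∈ F_7 with f(x, y) ≡ 0 and those with g(x, y) ≡ 0 (mod 7); the common zeros in that column are the intersection.
  x = 0: f ≡ 0 at y ∈ ∅; g ≡ 0 at y ∈ {1}; common: ∅.
  x = 1: f ≡ 0 at y ∈ {1, 6}; g ≡ 0 at y ∈ {3}; common: ∅.
  x = 2: f ≡ 0 at y ∈ {2, 5}; g ≡ 0 at y ∈ {5}; common: {5}.
  x = 3: f ≡ 0 at y ∈ {1, 6}; g ≡ 0 at y ∈ {0}; common: ∅.
  x = 4: f ≡ 0 at y ∈ ∅; g ≡ 0 at y ∈ {2}; common: ∅.
  x = 5: f ≡ 0 at y ∈ ∅; g ≡ 0 at y ∈ {4}; common: ∅.
  x = 6: f ≡ 0 at y ∈ ∅; g ≡ 0 at y ∈ {6}; common: ∅.
Collecting: common zeros = {(2, 5)}, so the count is 1.
Comparison with the Bézout bound: 1 ≤ 2 = deg(f)·deg(g), as expected for curves with no common component (the affine F_7-count falls short of the bound because intersections may lie at infinity, over extension fields, or carry multiplicity).


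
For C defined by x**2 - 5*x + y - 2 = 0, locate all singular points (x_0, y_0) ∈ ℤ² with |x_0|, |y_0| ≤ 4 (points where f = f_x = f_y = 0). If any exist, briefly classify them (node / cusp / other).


No singular points in the scanned grid; C is smooth there.

Compute partial derivatives:
  f_x = 2*x - 5.
  f_y = 1.
f_y = 1 is a nonzero constant, so f_y never vanishes: no point (x, y) can satisfy f = f_x = f_y = 0. In particular no (x, y) ∈ {−4, ..., 4}² is singular; the curve is smooth.


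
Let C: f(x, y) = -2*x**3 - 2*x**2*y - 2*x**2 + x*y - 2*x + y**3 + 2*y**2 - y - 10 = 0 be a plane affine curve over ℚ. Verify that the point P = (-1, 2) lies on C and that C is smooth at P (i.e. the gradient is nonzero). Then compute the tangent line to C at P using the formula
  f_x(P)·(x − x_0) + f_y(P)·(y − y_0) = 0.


Tangent line at P: 6*x + 16*y - 26 = 0.

Step 1: f(-1, 2) = 0, so P lies on C.
Step 2: partial derivatives
  f_x(x, y) = -6*x**2 - 4*x*y - 4*x + y - 2, f_y(x, y) = -2*x**2 + x + 3*y**2 + 4*y - 1.
  f_x(P) = 6, f_y(P) = 16 (gradient nonzero, so P is smooth).
Step 3: tangent line at P: 6·(x − -1) + 16·(y − 2) = 0.
Expanding: 6*x + 16*y - 26 = 0.


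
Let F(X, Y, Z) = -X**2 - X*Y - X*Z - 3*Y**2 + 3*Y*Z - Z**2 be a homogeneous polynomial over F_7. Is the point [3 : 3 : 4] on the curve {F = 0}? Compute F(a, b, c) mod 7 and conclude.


F(3,3,4) ≡ 5 (mod 7); P is NOT on the curve.

Evaluate F(3, 3, 4) term-by-term (mod 7).
  -X**2 ↦ -1·9·1·1 = -9
  -X*Y ↦ -1·3·3·1 = -9
  -X*Z ↦ -1·3·1·4 = -12
  -3*Y**2 ↦ -3·1·9·1 = -27
  3*Y*Z ↦ 3·1·3·4 = 36
  -Z**2 ↦ -1·1·1·16 = -16
Sum: F(3, 3, 4) = (-9) + (-9) + (-12) + (-27) + (36) + (-16) = -37.
Reducing mod 7: -37 ≡ 5 (mod 7).
Since F(a, b, c) ≡ 5 ≠ 0 (mod 7), P does NOT lie on the curve.


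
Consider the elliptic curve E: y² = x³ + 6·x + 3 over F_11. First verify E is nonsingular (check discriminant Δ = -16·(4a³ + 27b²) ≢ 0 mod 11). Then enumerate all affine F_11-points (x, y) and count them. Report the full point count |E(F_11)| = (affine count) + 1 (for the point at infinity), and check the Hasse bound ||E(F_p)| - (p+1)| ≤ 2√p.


Affine points = {(0, 5), (0, 6), (2, 1), (2, 10), (3, 2), (3, 9), (4, 5), (4, 6), (5, 2), (5, 9), (7, 5), (7, 6), (9, 4), (9, 7)}; affine count = 14; |E(F_11)| = 15.

Discriminant check: Δ ∝ 4a³ + 27b² = 4·6³ + 27·3² = 4·216 + 27·9 ≡ 7 (mod 11). Nonzero ⇒ E is nonsingular.
For each x ∈ F_11, compute rhs = x³ + 6·x + 3 mod 11, then count y ∈ F_11 with y² ≡ rhs.
  x = 0: rhs = 3, matching y values: 5, 6 (2 points).
  x = 1: rhs = 10, matching y values: none (0 points).
  x = 2: rhs = 1, matching y values: 1, 10 (2 points).
  x = 3: rhs = 4, matching y values: 2, 9 (2 points).
  x = 4: rhs = 3, matching y values: 5, 6 (2 points).
  x = 5: rhs = 4, matching y values: 2, 9 (2 points).
  x = 6: rhs = 2, matching y values: none (0 points).
  x = 7: rhs = 3, matching y values: 5, 6 (2 points).
  x = 8: rhs = 2, matching y values: none (0 points).
  x = 9: rhs = 5, matching y values: 4, 7 (2 points).
  x = 10: rhs = 7, matching y values: none (0 points).
Total affine count: 14.
Full point count |E(F_11)| = 14 + 1 = 15.
Hasse bound: |15 − (11+1)| = |3| = 3 ≤ 2√11 ≈ 6.6332 ✓.


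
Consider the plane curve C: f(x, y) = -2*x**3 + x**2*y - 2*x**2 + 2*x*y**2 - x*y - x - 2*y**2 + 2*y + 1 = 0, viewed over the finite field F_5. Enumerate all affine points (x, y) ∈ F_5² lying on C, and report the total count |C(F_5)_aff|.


Affine F_5-points: {(1, 2), (2, 0), (2, 3)}; count = 3.

For each of the 25 pairs (x, y) ∈ F_5², evaluate f(x, y) mod 5. Record the zeros.
  x = 0: [0↦1, 1↦1, 2↦2, 3↦4, 4↦2]  zeros at y ∈ ∅
  x = 1: [0↦1, 1↦3, 2↦0, 3↦2, 4↦4]  zeros at y ∈ {2}
  x = 2: [0↦0, 1↦1, 2↦1, 3↦0, 4↦3]  zeros at y ∈ {0, 3}
  x = 3: [0↦1, 1↦3, 2↦3, 3↦1, 4↦2]  zeros at y ∈ ∅
  x = 4: [0↦2, 1↦2, 2↦4, 3↦3, 4↦4]  zeros at y ∈ ∅
Collecting zeros: affine points = {(1, 2), (2, 0), (2, 3)}.
Total count |C(F_5)_aff| = 3.


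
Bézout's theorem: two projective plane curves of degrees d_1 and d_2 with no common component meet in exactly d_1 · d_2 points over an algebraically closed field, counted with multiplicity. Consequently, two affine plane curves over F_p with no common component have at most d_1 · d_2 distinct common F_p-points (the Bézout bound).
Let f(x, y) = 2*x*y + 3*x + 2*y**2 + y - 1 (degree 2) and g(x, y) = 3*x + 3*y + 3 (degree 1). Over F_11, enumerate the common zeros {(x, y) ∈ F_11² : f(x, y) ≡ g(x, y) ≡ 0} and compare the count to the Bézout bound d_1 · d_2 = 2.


Common zeros: {(0, 10)}; count = 1; Bézout bound = 2.

deg(f) = 2, deg(g) = 1, so Bézout bound = 2.
Scan x ∈ F_11. For each x, list the y ∈ F_11 with f(x, y) ≡ 0 and those with g(x, y) ≡ 0 (mod 11); the common zeros in that column are the intersection.
  x = 0: f ≡ 0 at y ∈ {6, 10}; g ≡ 0 at y ∈ {10}; common: {10}.
  x = 1: f ≡ 0 at y ∈ {7, 8}; g ≡ 0 at y ∈ {9}; common: ∅.
  x = 2: f ≡ 0 at y ∈ ∅; g ≡ 0 at y ∈ {8}; common: ∅.
  x = 3: f ≡ 0 at y ∈ ∅; g ≡ 0 at y ∈ {7}; common: ∅.
  x = 4: f ≡ 0 at y ∈ {0, 1}; g ≡ 0 at y ∈ {6}; common: ∅.
  x = 5: f ≡ 0 at y ∈ {2, 9}; g ≡ 0 at y ∈ {5}; common: ∅.
  x = 6: f ≡ 0 at y ∈ {5}; g ≡ 0 at y ∈ {4}; common: ∅.
  x = 7: f ≡ 0 at y ∈ ∅; g ≡ 0 at y ∈ {3}; common: ∅.
  x = 8: f ≡ 0 at y ∈ ∅; g ≡ 0 at y ∈ {2}; common: ∅.
  x = 9: f ≡ 0 at y ∈ ∅; g ≡ 0 at y ∈ {1}; common: ∅.
  x = 10: f ≡ 0 at y ∈ {3}; g ≡ 0 at y ∈ {0}; common: ∅.
Collecting: common zeros = {(0, 10)}, so the count is 1.
Comparison with the Bézout bound: 1 ≤ 2 = deg(f)·deg(g), as expected for curves with no common component (the affine F_11-count falls short of the bound because intersections may lie at infinity, over extension fields, or carry multiplicity).


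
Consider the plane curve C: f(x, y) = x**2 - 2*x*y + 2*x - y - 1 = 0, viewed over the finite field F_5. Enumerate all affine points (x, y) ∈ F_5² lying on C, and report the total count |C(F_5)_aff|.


Affine F_5-points: {(0, 4), (1, 4), (3, 2), (4, 2)}; count = 4.

For each of the 25 pairs (x, y) ∈ F_5², evaluate f(x, y) mod 5. Record the zeros.
  x = 0: [0↦4, 1↦3, 2↦2, 3↦1, 4↦0]  zeros at y ∈ {4}
  x = 1: [0↦2, 1↦4, 2↦1, 3↦3, 4↦0]  zeros at y ∈ {4}
  x = 2: [0↦2, 1↦2, 2↦2, 3↦2, 4↦2]  zeros at y ∈ ∅
  x = 3: [0↦4, 1↦2, 2↦0, 3↦3, 4↦1]  zeros at y ∈ {2}
  x = 4: [0↦3, 1↦4, 2↦0, 3↦1, 4↦2]  zeros at y ∈ {2}
Collecting zeros: affine points = {(0, 4), (1, 4), (3, 2), (4, 2)}.
Total count |C(F_5)_aff| = 4.


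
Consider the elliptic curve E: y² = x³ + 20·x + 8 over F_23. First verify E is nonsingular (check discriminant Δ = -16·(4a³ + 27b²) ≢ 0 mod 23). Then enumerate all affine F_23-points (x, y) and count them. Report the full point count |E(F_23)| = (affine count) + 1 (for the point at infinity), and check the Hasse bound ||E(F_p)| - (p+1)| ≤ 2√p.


Affine points = {(0, 10), (0, 13), (1, 11), (1, 12), (3, 7), (3, 16), (5, 7), (5, 16), (7, 10), (7, 13), (8, 6), (8, 17), (10, 9), (10, 14), (11, 8), (11, 15), (13, 2), (13, 21), (15, 7), (15, 16), (16, 10), (16, 13), (18, 6), (18, 17), (19, 5), (19, 18), (20, 6), (20, 17), (21, 11), (21, 12)}; affine count = 30; |E(F_23)| = 31.

Discriminant check: Δ ∝ 4a³ + 27b² = 4·20³ + 27·8² = 4·8000 + 27·64 ≡ 10 (mod 23). Nonzero ⇒ E is nonsingular.
For each x ∈ F_23, compute rhs = x³ + 20·x + 8 mod 23, then count y ∈ F_23 with y² ≡ rhs.
  x = 0: rhs = 8, matching y values: 10, 13 (2 points).
  x = 1: rhs = 6, matching y values: 11, 12 (2 points).
  x = 2: rhs = 10, matching y values: none (0 points).
  x = 3: rhs = 3, matching y values: 7, 16 (2 points).
  x = 4: rhs = 14, matching y values: none (0 points).
  x = 5: rhs = 3, matching y values: 7, 16 (2 points).
  x = 6: rhs = 22, matching y values: none (0 points).
  x = 7: rhs = 8, matching y values: 10, 13 (2 points).
  x = 8: rhs = 13, matching y values: 6, 17 (2 points).
  x = 9: rhs = 20, matching y values: none (0 points).
  x = 10: rhs = 12, matching y values: 9, 14 (2 points).
  x = 11: rhs = 18, matching y values: 8, 15 (2 points).
  x = 12: rhs = 21, matching y values: none (0 points).
  x = 13: rhs = 4, matching y values: 2, 21 (2 points).
  x = 14: rhs = 19, matching y values: none (0 points).
  x = 15: rhs = 3, matching y values: 7, 16 (2 points).
  x = 16: rhs = 8, matching y values: 10, 13 (2 points).
  x = 17: rhs = 17, matching y values: none (0 points).
  x = 18: rhs = 13, matching y values: 6, 17 (2 points).
  x = 19: rhs = 2, matching y values: 5, 18 (2 points).
  x = 20: rhs = 13, matching y values: 6, 17 (2 points).
  x = 21: rhs = 6, matching y values: 11, 12 (2 points).
  x = 22: rhs = 10, matching y values: none (0 points).
Total affine count: 30.
Full point count |E(F_23)| = 30 + 1 = 31.
Hasse bound: |31 − (23+1)| = |7| = 7 ≤ 2√23 ≈ 9.5917 ✓.


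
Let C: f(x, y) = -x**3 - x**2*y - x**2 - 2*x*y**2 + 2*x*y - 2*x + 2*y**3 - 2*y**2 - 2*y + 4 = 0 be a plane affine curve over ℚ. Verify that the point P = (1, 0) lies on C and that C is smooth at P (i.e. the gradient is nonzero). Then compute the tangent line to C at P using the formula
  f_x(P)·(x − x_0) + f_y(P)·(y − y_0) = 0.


Tangent line at P: -7*x - y + 7 = 0.

Step 1: f(1, 0) = 0, so P lies on C.
Step 2: partial derivatives
  f_x(x, y) = -3*x**2 - 2*x*y - 2*x - 2*y**2 + 2*y - 2, f_y(x, y) = -x**2 - 4*x*y + 2*x + 6*y**2 - 4*y - 2.
  f_x(P) = -7, f_y(P) = -1 (gradient nonzero, so P is smooth).
Step 3: tangent line at P: -7·(x − 1) + -1·(y − 0) = 0.
Expanding: -7*x - y + 7 = 0.


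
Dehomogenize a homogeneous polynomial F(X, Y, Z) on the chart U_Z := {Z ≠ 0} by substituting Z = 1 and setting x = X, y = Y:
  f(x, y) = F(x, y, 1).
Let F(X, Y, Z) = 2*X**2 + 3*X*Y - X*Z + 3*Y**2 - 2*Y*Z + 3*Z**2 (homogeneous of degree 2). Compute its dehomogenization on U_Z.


f(x, y) = 2*x**2 + 3*x*y - x + 3*y**2 - 2*y + 3

On U_Z we set Z = 1. Each monomial c·X^i·Y^j·Z^k in F becomes c·x^i·y^j·1^k = c·x^i·y^j.
Substituting Z = 1: F(X, Y, 1) = 2*x**2 + 3*x*y - x + 3*y**2 - 2*y + 3.
Note: deg(f) ≤ deg(F) = 2; strict inequality happens when F is divisible by Z (lost terms).


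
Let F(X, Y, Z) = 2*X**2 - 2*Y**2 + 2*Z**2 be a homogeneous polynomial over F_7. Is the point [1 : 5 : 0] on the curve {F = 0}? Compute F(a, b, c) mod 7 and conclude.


F(1,5,0) ≡ 1 (mod 7); P is NOT on the curve.

Evaluate F(1, 5, 0) term-by-term (mod 7).
  2*X**2 ↦ 2·1·1·1 = 2
  -2*Y**2 ↦ -2·1·25·1 = -50
  2*Z**2 ↦ 2·1·1·0 = 0
Sum: F(1, 5, 0) = (2) + (-50) + (0) = -48.
Reducing mod 7: -48 ≡ 1 (mod 7).
Since F(a, b, c) ≡ 1 ≠ 0 (mod 7), P does NOT lie on the curve.


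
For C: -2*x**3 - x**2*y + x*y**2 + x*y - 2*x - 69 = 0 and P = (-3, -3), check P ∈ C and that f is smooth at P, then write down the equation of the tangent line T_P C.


Tangent line at P: -68*x + 6*y - 186 = 0.

Step 1: f(-3, -3) = 0, so P lies on C.
Step 2: partial derivatives
  f_x(x, y) = -6*x**2 - 2*x*y + y**2 + y - 2, f_y(x, y) = -x**2 + 2*x*y + x.
  f_x(P) = -68, f_y(P) = 6 (gradient nonzero, so P is smooth).
Step 3: tangent line at P: -68·(x − -3) + 6·(y − -3) = 0.
Expanding: -68*x + 6*y - 186 = 0.


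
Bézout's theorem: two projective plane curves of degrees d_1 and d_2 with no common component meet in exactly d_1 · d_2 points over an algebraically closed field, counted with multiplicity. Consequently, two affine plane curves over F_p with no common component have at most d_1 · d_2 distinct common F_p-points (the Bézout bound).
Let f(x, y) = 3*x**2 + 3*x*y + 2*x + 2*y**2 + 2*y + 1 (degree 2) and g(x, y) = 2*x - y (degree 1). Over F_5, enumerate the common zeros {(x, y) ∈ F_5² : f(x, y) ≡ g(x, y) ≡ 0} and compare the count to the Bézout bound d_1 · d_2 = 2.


Common zeros: ∅; count = 0; Bézout bound = 2.

deg(f) = 2, deg(g) = 1, so Bézout bound = 2.
Scan x ∈ F_5. For each x, list the y ∈ F_5 with f(x, y) ≡ 0 and those with g(x, y) ≡ 0 (mod 5); the common zeros in that column are the intersection.
  x = 0: f ≡ 0 at y ∈ {1, 3}; g ≡ 0 at y ∈ {0}; common: ∅.
  x = 1: f ≡ 0 at y ∈ ∅; g ≡ 0 at y ∈ {2}; common: ∅.
  x = 2: f ≡ 0 at y ∈ ∅; g ≡ 0 at y ∈ {4}; common: ∅.
  x = 3: f ≡ 0 at y ∈ {3, 4}; g ≡ 0 at y ∈ {1}; common: ∅.
  x = 4: f ≡ 0 at y ∈ {4}; g ≡ 0 at y ∈ {3}; common: ∅.
Collecting: common zeros = ∅, so the count is 0.
Comparison with the Bézout bound: 0 ≤ 2 = deg(f)·deg(g), as expected for curves with no common component (the affine F_5-count falls short of the bound because intersections may lie at infinity, over extension fields, or carry multiplicity).


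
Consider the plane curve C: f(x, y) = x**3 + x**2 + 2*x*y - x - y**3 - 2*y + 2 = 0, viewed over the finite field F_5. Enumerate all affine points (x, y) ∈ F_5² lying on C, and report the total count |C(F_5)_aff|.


Affine F_5-points: {(0, 2), (0, 4), (1, 2), (3, 0), (3, 2), (3, 3)}; count = 6.

For each of the 25 pairs (x, y) ∈ F_5², evaluate f(x, y) mod 5. Record the zeros.
  x = 0: [0↦2, 1↦4, 2↦0, 3↦4, 4↦0]  zeros at y ∈ {2, 4}
  x = 1: [0↦3, 1↦2, 2↦0, 3↦1, 4↦4]  zeros at y ∈ {2}
  x = 2: [0↦2, 1↦3, 2↦3, 3↦1, 4↦1]  zeros at y ∈ ∅
  x = 3: [0↦0, 1↦3, 2↦0, 3↦0, 4↦2]  zeros at y ∈ {0, 2, 3}
  x = 4: [0↦3, 1↦3, 2↦2, 3↦4, 4↦3]  zeros at y ∈ ∅
Collecting zeros: affine points = {(0, 2), (0, 4), (1, 2), (3, 0), (3, 2), (3, 3)}.
Total count |C(F_5)_aff| = 6.


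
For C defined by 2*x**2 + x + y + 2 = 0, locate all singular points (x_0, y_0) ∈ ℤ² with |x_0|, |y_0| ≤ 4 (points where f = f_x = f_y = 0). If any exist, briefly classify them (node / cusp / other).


No singular points in the scanned grid; C is smooth there.

Compute partial derivatives:
  f_x = 4*x + 1.
  f_y = 1.
f_y = 1 is a nonzero constant, so f_y never vanishes: no point (x, y) can satisfy f = f_x = f_y = 0. In particular no (x, y) ∈ {−4, ..., 4}² is singular; the curve is smooth.


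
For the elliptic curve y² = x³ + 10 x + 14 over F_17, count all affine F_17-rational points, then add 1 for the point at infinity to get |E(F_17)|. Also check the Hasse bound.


Affine points = {(1, 5), (1, 12), (2, 5), (2, 12), (4, 4), (4, 13), (5, 6), (5, 11), (6, 1), (6, 16), (7, 6), (7, 11), (9, 0), (10, 3), (10, 14), (12, 3), (12, 14), (14, 5), (14, 12)}; affine count = 19; |E(F_17)| = 20.

Discriminant check: Δ ∝ 4a³ + 27b² = 4·10³ + 27·14² = 4·1000 + 27·196 ≡ 10 (mod 17). Nonzero ⇒ E is nonsingular.
For each x ∈ F_17, compute rhs = x³ + 10·x + 14 mod 17, then count y ∈ F_17 with y² ≡ rhs.
  x = 0: rhs = 14, matching y values: none (0 points).
  x = 1: rhs = 8, matching y values: 5, 12 (2 points).
  x = 2: rhs = 8, matching y values: 5, 12 (2 points).
  x = 3: rhs = 3, matching y values: none (0 points).
  x = 4: rhs = 16, matching y values: 4, 13 (2 points).
  x = 5: rhs = 2, matching y values: 6, 11 (2 points).
  x = 6: rhs = 1, matching y values: 1, 16 (2 points).
  x = 7: rhs = 2, matching y values: 6, 11 (2 points).
  x = 8: rhs = 11, matching y values: none (0 points).
  x = 9: rhs = 0, matching y values: 0 (1 points).
  x = 10: rhs = 9, matching y values: 3, 14 (2 points).
  x = 11: rhs = 10, matching y values: none (0 points).
  x = 12: rhs = 9, matching y values: 3, 14 (2 points).
  x = 13: rhs = 12, matching y values: none (0 points).
  x = 14: rhs = 8, matching y values: 5, 12 (2 points).
  x = 15: rhs = 3, matching y values: none (0 points).
  x = 16: rhs = 3, matching y values: none (0 points).
Total affine count: 19.
Full point count |E(F_17)| = 19 + 1 = 20.
Hasse bound: |20 − (17+1)| = |2| = 2 ≤ 2√17 ≈ 8.2462 ✓.


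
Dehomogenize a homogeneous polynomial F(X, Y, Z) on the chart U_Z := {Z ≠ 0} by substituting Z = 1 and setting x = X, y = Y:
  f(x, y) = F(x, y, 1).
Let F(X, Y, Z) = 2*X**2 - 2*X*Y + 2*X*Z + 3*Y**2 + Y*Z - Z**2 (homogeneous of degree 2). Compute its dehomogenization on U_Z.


f(x, y) = 2*x**2 - 2*x*y + 2*x + 3*y**2 + y - 1

On U_Z we set Z = 1. Each monomial c·X^i·Y^j·Z^k in F becomes c·x^i·y^j·1^k = c·x^i·y^j.
Substituting Z = 1: F(X, Y, 1) = 2*x**2 - 2*x*y + 2*x + 3*y**2 + y - 1.
Note: deg(f) ≤ deg(F) = 2; strict inequality happens when F is divisible by Z (lost terms).


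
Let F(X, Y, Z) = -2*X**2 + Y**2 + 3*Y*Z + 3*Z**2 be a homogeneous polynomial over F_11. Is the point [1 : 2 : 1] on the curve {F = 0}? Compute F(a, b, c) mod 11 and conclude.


F(1,2,1) ≡ 0 (mod 11); P is on the curve.

Evaluate F(1, 2, 1) term-by-term (mod 11).
  -2*X**2 ↦ -2·1·1·1 = -2
  Y**2 ↦ 1·1·4·1 = 4
  3*Y*Z ↦ 3·1·2·1 = 6
  3*Z**2 ↦ 3·1·1·1 = 3
Sum: F(1, 2, 1) = (-2) + (4) + (6) + (3) = 11.
Reducing mod 11: 11 ≡ 0 (mod 11).
Since F(a, b, c) ≡ 0 (mod 11), P lies on the curve.
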